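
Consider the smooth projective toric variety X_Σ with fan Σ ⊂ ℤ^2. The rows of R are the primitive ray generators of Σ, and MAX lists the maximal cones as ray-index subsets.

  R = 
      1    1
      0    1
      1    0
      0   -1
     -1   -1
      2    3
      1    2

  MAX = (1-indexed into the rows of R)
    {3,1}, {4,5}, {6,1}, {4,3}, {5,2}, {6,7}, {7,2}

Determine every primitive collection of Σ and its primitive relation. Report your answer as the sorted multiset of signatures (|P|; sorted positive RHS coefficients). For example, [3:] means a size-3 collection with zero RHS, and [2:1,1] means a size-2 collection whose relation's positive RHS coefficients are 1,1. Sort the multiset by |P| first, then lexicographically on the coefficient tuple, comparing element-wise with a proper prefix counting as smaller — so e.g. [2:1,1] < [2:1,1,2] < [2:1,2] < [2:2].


The 14 primitive collections of Σ (r=7, n=2):

  {1,5}:  v_{1} + v_{5} = 0  so sig = [2:]
  {2,4}:  v_{2} + v_{4} = 0  so sig = [2:]
  {1,2}:  v_{1} + v_{2} = v_{7}  so sig = [2:1]
  {1,4}:  v_{1} + v_{4} = v_{3}  so sig = [2:1]
  {1,7}:  v_{1} + v_{7} = v_{6}  so sig = [2:1]
  {2,3}:  v_{2} + v_{3} = v_{1}  so sig = [2:1]
  {3,5}:  v_{3} + v_{5} = v_{4}  so sig = [2:1]
  {4,7}:  v_{4} + v_{7} = v_{1}  so sig = [2:1]
  {5,6}:  v_{5} + v_{6} = v_{7}  so sig = [2:1]
  {5,7}:  v_{5} + v_{7} = v_{2}  so sig = [2:1]
  {2,6}:  v_{2} + v_{6} = 2·v_{7}  so sig = [2:2]
  {3,7}:  v_{3} + v_{7} = 2·v_{1}  so sig = [2:2]
  {4,6}:  v_{4} + v_{6} = 2·v_{1}  so sig = [2:2]
  {3,6}:  v_{3} + v_{6} = 3·v_{1}  so sig = [2:3]

so the primitive-relation signature multiset is
    [2:]
    [2:]
    [2:1]
    [2:1]
    [2:1]
    [2:1]
    [2:1]
    [2:1]
    [2:1]
    [2:1]
    [2:2]
    [2:2]
    [2:2]
    [2:3]


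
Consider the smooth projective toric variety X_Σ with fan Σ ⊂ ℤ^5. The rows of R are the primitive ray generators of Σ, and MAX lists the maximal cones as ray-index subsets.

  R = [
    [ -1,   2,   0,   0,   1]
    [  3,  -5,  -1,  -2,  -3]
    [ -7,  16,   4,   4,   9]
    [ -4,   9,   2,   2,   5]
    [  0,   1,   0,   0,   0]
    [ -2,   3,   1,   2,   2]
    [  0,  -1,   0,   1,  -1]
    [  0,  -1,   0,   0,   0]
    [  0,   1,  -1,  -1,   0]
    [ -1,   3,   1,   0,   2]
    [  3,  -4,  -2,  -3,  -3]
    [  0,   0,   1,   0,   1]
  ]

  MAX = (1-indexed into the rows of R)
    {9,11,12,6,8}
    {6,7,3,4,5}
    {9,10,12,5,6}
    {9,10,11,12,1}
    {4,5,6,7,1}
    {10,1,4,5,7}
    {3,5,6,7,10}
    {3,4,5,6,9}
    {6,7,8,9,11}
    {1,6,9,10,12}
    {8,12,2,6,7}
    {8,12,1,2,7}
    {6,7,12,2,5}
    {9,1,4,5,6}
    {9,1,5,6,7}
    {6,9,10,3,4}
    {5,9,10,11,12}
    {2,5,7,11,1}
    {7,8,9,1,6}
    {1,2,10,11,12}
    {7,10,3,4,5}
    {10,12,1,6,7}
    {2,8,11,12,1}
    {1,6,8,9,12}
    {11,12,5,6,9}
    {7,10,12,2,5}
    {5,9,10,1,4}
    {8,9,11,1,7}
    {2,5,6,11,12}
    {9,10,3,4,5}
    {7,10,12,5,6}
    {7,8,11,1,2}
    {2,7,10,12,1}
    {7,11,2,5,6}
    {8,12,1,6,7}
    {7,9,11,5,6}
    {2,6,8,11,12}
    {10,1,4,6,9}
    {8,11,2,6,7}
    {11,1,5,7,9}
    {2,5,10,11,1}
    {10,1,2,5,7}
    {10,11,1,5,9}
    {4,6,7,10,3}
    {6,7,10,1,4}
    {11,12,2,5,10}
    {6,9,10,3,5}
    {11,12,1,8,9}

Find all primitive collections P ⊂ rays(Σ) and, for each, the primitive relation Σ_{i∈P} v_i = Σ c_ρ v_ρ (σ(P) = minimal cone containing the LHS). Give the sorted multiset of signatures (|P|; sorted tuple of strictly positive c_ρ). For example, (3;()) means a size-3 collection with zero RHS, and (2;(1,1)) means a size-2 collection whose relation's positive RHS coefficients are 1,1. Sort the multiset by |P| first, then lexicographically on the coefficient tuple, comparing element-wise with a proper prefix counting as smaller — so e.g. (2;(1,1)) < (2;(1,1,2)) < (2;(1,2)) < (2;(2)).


25 minimal non-faces of Δ(Σ) (on 12 rays):

  {5,8}:  v_{5} + v_{8} = 0 ; sig = (2;())
  {2,9}:  v_{2} + v_{9} = v_{11} ; sig = (2;(1))
  {2,4}:  v_{2} + v_{4} = v_{5} + v_{10} ; sig = (2;(1,1))
  {8,10}:  v_{8} + v_{10} = v_{1} + v_{12} ; sig = (2;(1,1))
  {3,8}:  v_{3} + v_{8} = v_{4} + v_{6} + v_{10} ; sig = (2;(1,1,1))
  {4,8}:  v_{4} + v_{8} = v_{1} + v_{6} + v_{10} ; sig = (2;(1,1,1))
  {4,11}:  v_{4} + v_{11} = v_{5} + v_{9} + v_{10} ; sig = (2;(1,1,1))
  {3,11}:  v_{3} + v_{11} = 2·v_{5} + v_{6} + v_{9} + 2·v_{10} ; sig = (2;(1,1,2,2))
  {4,12}:  v_{4} + v_{12} = v_{6} + 2·v_{10} ; sig = (2;(1,2))
  {2,3}:  v_{2} + v_{3} = 2·v_{5} + v_{6} + 2·v_{10} ; sig = (2;(1,2,2))
  {3,12}:  v_{3} + v_{12} = v_{5} + 2·v_{6} + 3·v_{10} ; sig = (2;(1,2,3))
  {1,3}:  v_{1} + v_{3} = 2·v_{4} ; sig = (2;(2))
  {1,2,6}:  v_{1} + v_{2} + v_{6} = 0 ; sig = (3;())
  {7,9,12}:  v_{7} + v_{9} + v_{12} = 0 ; sig = (3;())
  {1,5,12}:  v_{1} + v_{5} + v_{12} = v_{10} ; sig = (3;(1))
  {1,6,11}:  v_{1} + v_{6} + v_{11} = v_{9} ; sig = (3;(1))
  {7,11,12}:  v_{7} + v_{11} + v_{12} = v_{2} ; sig = (3;(1))
  {2,6,10}:  v_{2} + v_{6} + v_{10} = v_{5} + v_{12} ; sig = (3;(1,1))
  {7,9,10}:  v_{7} + v_{9} + v_{10} = v_{1} + v_{5} ; sig = (3;(1,1))
  {6,10,11}:  v_{6} + v_{10} + v_{11} = v_{5} + v_{9} + v_{12} ; sig = (3;(1,1,1))
  {7,10,11}:  v_{7} + v_{10} + v_{11} = v_{1} + v_{2} + v_{5} ; sig = (3;(1,1,1))
  {3,7,9}:  v_{3} + v_{7} + v_{9} = v_{1} + v_{4} + 2·v_{5} + v_{6} ; sig = (3;(1,1,1,2))
  {4,7,9}:  v_{4} + v_{7} + v_{9} = 2·v_{1} + 2·v_{5} + v_{6} ; sig = (3;(1,2,2))
  {1,5,6,10}:  v_{1} + v_{5} + v_{6} + v_{10} = v_{4} ; sig = (4;(1))
  {4,5,6,10}:  v_{4} + v_{5} + v_{6} + v_{10} = v_{3} ; sig = (4;(1))

so the primitive-relation signature multiset is
[(2;()), (2;(1)), (2;(1,1)), (2;(1,1)), (2;(1,1,1)), (2;(1,1,1)), (2;(1,1,1)), (2;(1,1,2,2)), (2;(1,2)), (2;(1,2,2)), (2;(1,2,3)), (2;(2)), (3;()), (3;()), (3;(1)), (3;(1)), (3;(1)), (3;(1,1)), (3;(1,1)), (3;(1,1,1)), (3;(1,1,1)), (3;(1,1,1,2)), (3;(1,2,2)), (4;(1)), (4;(1))]


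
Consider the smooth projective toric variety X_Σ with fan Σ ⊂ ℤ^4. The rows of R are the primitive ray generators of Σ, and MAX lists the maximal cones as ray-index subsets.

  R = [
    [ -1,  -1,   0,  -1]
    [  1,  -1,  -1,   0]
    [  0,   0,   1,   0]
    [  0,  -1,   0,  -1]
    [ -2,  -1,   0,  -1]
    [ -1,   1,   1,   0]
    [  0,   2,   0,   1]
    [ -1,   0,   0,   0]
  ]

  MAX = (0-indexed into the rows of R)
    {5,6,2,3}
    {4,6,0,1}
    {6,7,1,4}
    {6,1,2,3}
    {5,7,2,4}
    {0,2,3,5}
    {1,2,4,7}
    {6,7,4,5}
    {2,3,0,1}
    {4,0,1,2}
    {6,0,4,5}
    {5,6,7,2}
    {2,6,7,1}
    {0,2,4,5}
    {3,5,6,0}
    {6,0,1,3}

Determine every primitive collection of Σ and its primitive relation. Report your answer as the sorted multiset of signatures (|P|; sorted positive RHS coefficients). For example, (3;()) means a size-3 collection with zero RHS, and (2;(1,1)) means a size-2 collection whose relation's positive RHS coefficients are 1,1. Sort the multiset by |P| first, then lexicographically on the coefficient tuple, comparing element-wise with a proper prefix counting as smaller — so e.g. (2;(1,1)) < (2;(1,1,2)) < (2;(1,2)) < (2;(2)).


Primitive collections (6):

  P = {1,5}:  v_{1} + v_{5} = 0  ⇒ sig = (2;())
  P = {0,7}:  v_{0} + v_{7} = v_{4}  ⇒ sig = (2;(1))
  P = {3,7}:  v_{3} + v_{7} = v_{0}  ⇒ sig = (2;(1))
  P = {3,4}:  v_{3} + v_{4} = 2·v_{0}  ⇒ sig = (2;(2))
  P = {0,2,6}:  v_{0} + v_{2} + v_{6} = v_{5}  ⇒ sig = (3;(1))
  P = {2,4,6}:  v_{2} + v_{4} + v_{6} = v_{5} + v_{7}  ⇒ sig = (3;(1,1))

Hence PRS(X_Σ) =
    |P|=2: 4 collections, coeffs (), (1), (1), (2)
    |P|=3: 2 collections, coeffs (1), (1,1)


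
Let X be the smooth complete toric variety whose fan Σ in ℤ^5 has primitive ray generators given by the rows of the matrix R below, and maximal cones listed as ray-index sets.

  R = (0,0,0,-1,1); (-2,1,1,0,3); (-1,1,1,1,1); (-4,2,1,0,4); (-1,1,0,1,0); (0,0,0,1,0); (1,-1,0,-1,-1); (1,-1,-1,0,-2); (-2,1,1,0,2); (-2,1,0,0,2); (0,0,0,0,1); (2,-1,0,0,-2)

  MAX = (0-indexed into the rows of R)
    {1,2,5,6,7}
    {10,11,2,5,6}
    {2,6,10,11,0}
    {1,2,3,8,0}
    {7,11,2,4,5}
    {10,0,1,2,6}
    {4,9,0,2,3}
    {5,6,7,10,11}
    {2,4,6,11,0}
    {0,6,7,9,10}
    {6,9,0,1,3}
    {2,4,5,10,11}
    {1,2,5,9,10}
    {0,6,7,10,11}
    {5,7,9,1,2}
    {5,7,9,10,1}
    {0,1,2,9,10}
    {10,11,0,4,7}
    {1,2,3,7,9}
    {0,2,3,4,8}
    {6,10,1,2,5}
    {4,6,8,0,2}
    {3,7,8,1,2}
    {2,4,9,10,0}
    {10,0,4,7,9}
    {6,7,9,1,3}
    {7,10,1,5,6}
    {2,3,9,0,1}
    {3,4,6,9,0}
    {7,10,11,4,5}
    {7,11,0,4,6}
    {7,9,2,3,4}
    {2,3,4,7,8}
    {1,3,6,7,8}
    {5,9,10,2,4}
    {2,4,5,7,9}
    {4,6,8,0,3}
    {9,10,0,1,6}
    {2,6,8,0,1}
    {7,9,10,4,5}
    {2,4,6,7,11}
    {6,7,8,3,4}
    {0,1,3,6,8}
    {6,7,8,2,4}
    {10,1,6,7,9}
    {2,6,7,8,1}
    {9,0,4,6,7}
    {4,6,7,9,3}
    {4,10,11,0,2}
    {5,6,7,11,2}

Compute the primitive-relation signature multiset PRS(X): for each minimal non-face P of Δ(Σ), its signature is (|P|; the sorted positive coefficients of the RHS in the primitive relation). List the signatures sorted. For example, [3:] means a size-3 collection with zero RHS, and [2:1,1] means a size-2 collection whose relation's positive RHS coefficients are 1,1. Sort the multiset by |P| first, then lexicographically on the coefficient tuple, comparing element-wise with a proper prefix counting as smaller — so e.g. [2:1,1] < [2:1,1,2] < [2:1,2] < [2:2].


|primitive collections| = 21. Relations:

  {9,11}:  v_{9} + v_{11} = 0  ⟹  sig = [2:]
  {0,5}:  v_{0} + v_{5} = v_{10}  ⟹  sig = [2:1]
  {3,11}:  v_{3} + v_{11} = v_{8}  ⟹  sig = [2:1]
  {8,9}:  v_{8} + v_{9} = v_{3}  ⟹  sig = [2:1]
  {8,10}:  v_{8} + v_{10} = v_{1}  ⟹  sig = [2:1]
  {1,4}:  v_{1} + v_{4} = v_{2} + v_{9}  ⟹  sig = [2:1,1]
  {3,10}:  v_{3} + v_{10} = v_{1} + v_{9}  ⟹  sig = [2:1,1]
  {8,11}:  v_{8} + v_{11} = v_{2} + v_{6}  ⟹  sig = [2:1,1]
  {1,11}:  v_{1} + v_{11} = v_{2} + v_{6} + v_{10}  ⟹  sig = [2:1,1,1]
  {5,8}:  v_{5} + v_{8} = v_{1} + v_{2} + v_{7}  ⟹  sig = [2:1,1,1]
  {3,5}:  v_{3} + v_{5} = v_{1} + v_{2} + v_{7} + v_{9}  ⟹  sig = [2:1,1,1,1]
  {0,2,7}:  v_{0} + v_{2} + v_{7} = 0  ⟹  sig = [3:]
  {4,6,10}:  v_{4} + v_{6} + v_{10} = 0  ⟹  sig = [3:]
  {2,6,9}:  v_{2} + v_{6} + v_{9} = v_{8}  ⟹  sig = [3:1]
  {2,7,10}:  v_{2} + v_{7} + v_{10} = v_{5}  ⟹  sig = [3:1]
  {0,7,8}:  v_{0} + v_{7} + v_{8} = v_{6} + v_{9}  ⟹  sig = [3:1,1]
  {4,5,6}:  v_{4} + v_{5} + v_{6} = v_{2} + v_{7}  ⟹  sig = [3:1,1]
  {5,6,9}:  v_{5} + v_{6} + v_{9} = v_{1} + v_{7}  ⟹  sig = [3:1,1]
  {0,1,7}:  v_{0} + v_{1} + v_{7} = v_{6} + v_{9} + v_{10}  ⟹  sig = [3:1,1,1]
  {0,3,7}:  v_{0} + v_{3} + v_{7} = v_{6} + 2·v_{9}  ⟹  sig = [3:1,2]
  {2,3,6}:  v_{2} + v_{3} + v_{6} = 2·v_{8}  ⟹  sig = [3:2]

so the primitive-relation signature multiset is
    |P|=2: 11 collections, coeffs (), (1), (1), (1), (1), (1,1), (1,1), (1,1), (1,1,1), (1,1,1), (1,1,1,1)
    |P|=3: 10 collections, coeffs (), (), (1), (1), (1,1), (1,1), (1,1), (1,1,1), (1,2), (2)


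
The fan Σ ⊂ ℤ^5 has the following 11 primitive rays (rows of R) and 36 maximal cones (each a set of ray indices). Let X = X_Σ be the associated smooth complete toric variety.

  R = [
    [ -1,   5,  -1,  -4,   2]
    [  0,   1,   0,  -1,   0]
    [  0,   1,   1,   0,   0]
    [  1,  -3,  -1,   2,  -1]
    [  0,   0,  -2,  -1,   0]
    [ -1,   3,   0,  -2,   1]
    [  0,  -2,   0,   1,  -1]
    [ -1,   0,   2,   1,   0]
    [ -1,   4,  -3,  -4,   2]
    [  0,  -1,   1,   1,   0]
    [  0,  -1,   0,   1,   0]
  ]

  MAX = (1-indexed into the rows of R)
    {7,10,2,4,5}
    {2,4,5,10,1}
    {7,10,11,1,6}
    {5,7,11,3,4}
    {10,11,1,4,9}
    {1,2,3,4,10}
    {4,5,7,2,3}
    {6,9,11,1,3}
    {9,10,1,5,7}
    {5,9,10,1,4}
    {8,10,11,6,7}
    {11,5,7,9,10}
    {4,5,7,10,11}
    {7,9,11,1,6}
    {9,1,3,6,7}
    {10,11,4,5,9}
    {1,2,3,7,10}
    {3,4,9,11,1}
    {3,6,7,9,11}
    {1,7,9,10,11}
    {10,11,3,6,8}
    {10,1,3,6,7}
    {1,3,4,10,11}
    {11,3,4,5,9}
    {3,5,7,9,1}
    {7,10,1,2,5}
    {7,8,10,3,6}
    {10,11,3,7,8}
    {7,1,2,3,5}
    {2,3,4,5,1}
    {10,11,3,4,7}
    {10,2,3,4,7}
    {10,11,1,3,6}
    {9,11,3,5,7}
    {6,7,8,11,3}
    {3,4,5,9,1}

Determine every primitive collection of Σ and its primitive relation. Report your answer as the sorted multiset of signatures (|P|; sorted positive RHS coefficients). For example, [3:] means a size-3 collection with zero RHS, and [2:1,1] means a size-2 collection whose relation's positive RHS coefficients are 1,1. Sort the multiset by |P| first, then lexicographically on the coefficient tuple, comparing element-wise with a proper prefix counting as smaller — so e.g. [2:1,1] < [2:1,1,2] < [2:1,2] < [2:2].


Δ(Σ) — 11 vertices, 18 min non-faces:

  {2,11}:  v_{2} + v_{11} = 0  ⇒ sig = [2:]
  {2,9}:  v_{2} + v_{9} = v_{1} + v_{5}  ⇒ sig = [2:1,1]
  {2,6}:  v_{2} + v_{6} = v_{1} + v_{3} + v_{7}  ⇒ sig = [2:1,1,1]
  {4,6}:  v_{4} + v_{6} = v_{3} + v_{5} + v_{11}  ⇒ sig = [2:1,1,1]
  {5,6}:  v_{5} + v_{6} = v_{3} + v_{7} + v_{9}  ⇒ sig = [2:1,1,1]
  {5,8}:  v_{5} + v_{8} = v_{6} + v_{7} + v_{11}  ⇒ sig = [2:1,1,1]
  {2,8}:  v_{2} + v_{8} = v_{3} + v_{6} + v_{7} + v_{10}  ⇒ sig = [2:1,1,1,1]
  {8,9}:  v_{8} + v_{9} = v_{1} + v_{6} + v_{7} + 2·v_{11}  ⇒ sig = [2:1,1,1,2]
  {4,8}:  v_{4} + v_{8} = v_{3} + v_{7} + 2·v_{11}  ⇒ sig = [2:1,1,2]
  {1,8}:  v_{1} + v_{8} = 2·v_{6} + v_{10}  ⇒ sig = [2:1,2]
  {3,5,10}:  v_{3} + v_{5} + v_{10} = 0  ⇒ sig = [3:]
  {1,4,7}:  v_{1} + v_{4} + v_{7} = v_{5}  ⇒ sig = [3:1]
  {1,5,11}:  v_{1} + v_{5} + v_{11} = v_{9}  ⇒ sig = [3:1]
  {3,9,10}:  v_{3} + v_{9} + v_{10} = v_{1} + v_{11}  ⇒ sig = [3:1,1]
  {4,7,9}:  v_{4} + v_{7} + v_{9} = 2·v_{5} + v_{11}  ⇒ sig = [3:1,2]
  {6,9,10}:  v_{6} + v_{9} + v_{10} = 2·v_{1} + v_{7} + 2·v_{11}  ⇒ sig = [3:1,2,2]
  {1,3,7,11}:  v_{1} + v_{3} + v_{7} + v_{11} = v_{6}  ⇒ sig = [4:1]
  {3,6,7,10,11}:  v_{3} + v_{6} + v_{7} + v_{10} + v_{11} = v_{8}  ⇒ sig = [5:1]

Hence PRS(X_Σ) =
[[2:], [2:1,1], [2:1,1,1], [2:1,1,1], [2:1,1,1], [2:1,1,1], [2:1,1,1,1], [2:1,1,1,2], [2:1,1,2], [2:1,2], [3:], [3:1], [3:1], [3:1,1], [3:1,2], [3:1,2,2], [4:1], [5:1]]


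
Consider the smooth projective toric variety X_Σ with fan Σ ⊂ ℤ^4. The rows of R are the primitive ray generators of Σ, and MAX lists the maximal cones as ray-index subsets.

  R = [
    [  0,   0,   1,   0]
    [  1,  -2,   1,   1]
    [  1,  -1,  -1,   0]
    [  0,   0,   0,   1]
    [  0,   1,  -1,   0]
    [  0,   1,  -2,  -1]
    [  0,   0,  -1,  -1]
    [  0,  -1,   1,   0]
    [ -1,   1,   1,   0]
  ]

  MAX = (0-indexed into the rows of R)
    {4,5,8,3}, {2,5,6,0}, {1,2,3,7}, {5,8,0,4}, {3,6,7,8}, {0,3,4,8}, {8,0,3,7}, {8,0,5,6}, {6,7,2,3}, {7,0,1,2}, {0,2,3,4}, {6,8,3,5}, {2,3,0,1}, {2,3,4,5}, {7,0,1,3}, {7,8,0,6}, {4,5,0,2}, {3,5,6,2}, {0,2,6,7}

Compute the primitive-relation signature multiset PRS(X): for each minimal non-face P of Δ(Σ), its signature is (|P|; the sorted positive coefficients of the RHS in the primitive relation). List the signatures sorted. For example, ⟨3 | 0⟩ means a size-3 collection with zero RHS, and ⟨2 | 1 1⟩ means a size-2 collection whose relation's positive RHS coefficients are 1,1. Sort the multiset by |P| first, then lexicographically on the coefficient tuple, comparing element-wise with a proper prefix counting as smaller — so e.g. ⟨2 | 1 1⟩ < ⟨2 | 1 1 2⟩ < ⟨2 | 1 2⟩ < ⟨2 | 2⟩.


Minimal non-faces — 11 found among 9 rays, 19 max cones:

  • {2,8}:  v_{2} + v_{8} = 0  →  sig = ⟨2 | 0⟩
  • {4,7}:  v_{4} + v_{7} = 0  →  sig = ⟨2 | 0⟩
  • {1,5}:  v_{1} + v_{5} = v_{2}  →  sig = ⟨2 | 1⟩
  • {4,6}:  v_{4} + v_{6} = v_{5}  →  sig = ⟨2 | 1⟩
  • {5,7}:  v_{5} + v_{7} = v_{6}  →  sig = ⟨2 | 1⟩
  • {1,6}:  v_{1} + v_{6} = v_{2} + v_{7}  →  sig = ⟨2 | 1 1⟩
  • {1,4}:  v_{1} + v_{4} = v_{0} + v_{2} + v_{3}  →  sig = ⟨2 | 1 1 1⟩
  • {1,8}:  v_{1} + v_{8} = v_{0} + v_{3} + v_{7}  →  sig = ⟨2 | 1 1 1⟩
  • {0,3,6}:  v_{0} + v_{3} + v_{6} = 0  →  sig = ⟨3 | 0⟩
  • {0,3,5}:  v_{0} + v_{3} + v_{5} = v_{4}  →  sig = ⟨3 | 1⟩
  • {0,2,3,7}:  v_{0} + v_{2} + v_{3} + v_{7} = v_{1}  →  sig = ⟨4 | 1⟩

Sorted signature multiset PRS(X):
{ ⟨2 | 0⟩ ×2,  ⟨2 | 1⟩ ×3,  ⟨2 | 1 1⟩,  ⟨2 | 1 1 1⟩ ×2,  ⟨3 | 0⟩,  ⟨3 | 1⟩,  ⟨4 | 1⟩ }


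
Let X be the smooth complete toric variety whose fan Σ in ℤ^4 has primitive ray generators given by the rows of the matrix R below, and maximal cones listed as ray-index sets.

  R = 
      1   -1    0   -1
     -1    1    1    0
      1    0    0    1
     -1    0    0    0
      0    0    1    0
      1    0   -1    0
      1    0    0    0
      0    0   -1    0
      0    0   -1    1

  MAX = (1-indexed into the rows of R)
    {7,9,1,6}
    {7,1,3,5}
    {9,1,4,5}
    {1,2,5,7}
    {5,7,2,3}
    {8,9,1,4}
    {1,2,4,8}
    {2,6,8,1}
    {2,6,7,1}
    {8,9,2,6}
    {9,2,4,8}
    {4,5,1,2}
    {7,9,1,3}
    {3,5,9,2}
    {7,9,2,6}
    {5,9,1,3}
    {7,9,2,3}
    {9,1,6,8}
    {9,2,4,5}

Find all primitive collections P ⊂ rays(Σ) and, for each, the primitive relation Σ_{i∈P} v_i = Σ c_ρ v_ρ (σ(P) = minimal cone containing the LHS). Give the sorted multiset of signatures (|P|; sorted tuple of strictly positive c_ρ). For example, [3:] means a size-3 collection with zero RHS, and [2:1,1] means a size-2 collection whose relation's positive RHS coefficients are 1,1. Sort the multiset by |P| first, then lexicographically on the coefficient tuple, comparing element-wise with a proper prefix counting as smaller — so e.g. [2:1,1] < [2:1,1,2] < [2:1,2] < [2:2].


11 collections generate NE(X_Σ); each relation:

  P = {4,7}:  v_{4} + v_{7} = 0  ⟹  sig = [2:]
  P = {5,8}:  v_{5} + v_{8} = 0  ⟹  sig = [2:]
  P = {4,6}:  v_{4} + v_{6} = v_{8}  ⟹  sig = [2:1]
  P = {5,6}:  v_{5} + v_{6} = v_{7}  ⟹  sig = [2:1]
  P = {7,8}:  v_{7} + v_{8} = v_{6}  ⟹  sig = [2:1]
  P = {3,4}:  v_{3} + v_{4} = v_{5} + v_{9}  ⟹  sig = [2:1,1]
  P = {3,8}:  v_{3} + v_{8} = v_{7} + v_{9}  ⟹  sig = [2:1,1]
  P = {3,6}:  v_{3} + v_{6} = 2·v_{7} + v_{9}  ⟹  sig = [2:1,2]
  P = {1,2,9}:  v_{1} + v_{2} + v_{9} = 0  ⟹  sig = [3:]
  P = {5,7,9}:  v_{5} + v_{7} + v_{9} = v_{3}  ⟹  sig = [3:1]
  P = {1,2,3}:  v_{1} + v_{2} + v_{3} = v_{5} + v_{7}  ⟹  sig = [3:1,1]

Hence PRS(X_Σ) =
{ [2:] ×2,  [2:1] ×3,  [2:1,1] ×2,  [2:1,2],  [3:],  [3:1],  [3:1,1] }


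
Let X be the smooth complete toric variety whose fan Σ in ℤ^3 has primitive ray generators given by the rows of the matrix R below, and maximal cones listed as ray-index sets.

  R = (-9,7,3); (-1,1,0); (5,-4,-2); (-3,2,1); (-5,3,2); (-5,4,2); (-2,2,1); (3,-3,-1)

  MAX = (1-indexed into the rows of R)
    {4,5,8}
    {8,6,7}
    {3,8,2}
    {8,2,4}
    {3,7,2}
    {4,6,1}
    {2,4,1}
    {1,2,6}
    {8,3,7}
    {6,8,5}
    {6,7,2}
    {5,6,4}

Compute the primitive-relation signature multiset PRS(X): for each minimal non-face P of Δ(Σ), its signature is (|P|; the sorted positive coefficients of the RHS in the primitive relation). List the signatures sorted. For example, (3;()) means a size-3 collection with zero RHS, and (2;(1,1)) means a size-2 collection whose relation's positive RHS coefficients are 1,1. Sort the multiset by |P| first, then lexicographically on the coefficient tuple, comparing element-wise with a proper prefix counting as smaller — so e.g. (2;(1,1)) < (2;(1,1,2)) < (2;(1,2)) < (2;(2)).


Δ(Σ) — 8 vertices, 14 min non-faces:

  {3,6}:  v_{3} + v_{6} = 0 ; sig = (2;())
  {4,7}:  v_{4} + v_{7} = v_{6} ; sig = (2;(1))
  {1,3}:  v_{1} + v_{3} = v_{2} + v_{4} ; sig = (2;(1,1))
  {3,4}:  v_{3} + v_{4} = v_{2} + v_{8} ; sig = (2;(1,1))
  {3,5}:  v_{3} + v_{5} = v_{4} + v_{8} ; sig = (2;(1,1))
  {1,7}:  v_{1} + v_{7} = v_{2} + 2·v_{6} ; sig = (2;(1,2))
  {5,7}:  v_{5} + v_{7} = 2·v_{6} + v_{8} ; sig = (2;(1,2))
  {1,5}:  v_{1} + v_{5} = 3·v_{4} + v_{6} ; sig = (2;(1,3))
  {1,8}:  v_{1} + v_{8} = 2·v_{4} ; sig = (2;(2))
  {2,5}:  v_{2} + v_{5} = 2·v_{4} ; sig = (2;(2))
  {2,7,8}:  v_{2} + v_{7} + v_{8} = 0 ; sig = (3;())
  {2,4,6}:  v_{2} + v_{4} + v_{6} = v_{1} ; sig = (3;(1))
  {2,6,8}:  v_{2} + v_{6} + v_{8} = v_{4} ; sig = (3;(1))
  {4,6,8}:  v_{4} + v_{6} + v_{8} = v_{5} ; sig = (3;(1))

Signatures (|P|; sorted positive RHS coefficients), sorted:
{ (2;()),  (2;(1)),  (2;(1,1)) ×3,  (2;(1,2)) ×2,  (2;(1,3)),  (2;(2)) ×2,  (3;()),  (3;(1)) ×3 }


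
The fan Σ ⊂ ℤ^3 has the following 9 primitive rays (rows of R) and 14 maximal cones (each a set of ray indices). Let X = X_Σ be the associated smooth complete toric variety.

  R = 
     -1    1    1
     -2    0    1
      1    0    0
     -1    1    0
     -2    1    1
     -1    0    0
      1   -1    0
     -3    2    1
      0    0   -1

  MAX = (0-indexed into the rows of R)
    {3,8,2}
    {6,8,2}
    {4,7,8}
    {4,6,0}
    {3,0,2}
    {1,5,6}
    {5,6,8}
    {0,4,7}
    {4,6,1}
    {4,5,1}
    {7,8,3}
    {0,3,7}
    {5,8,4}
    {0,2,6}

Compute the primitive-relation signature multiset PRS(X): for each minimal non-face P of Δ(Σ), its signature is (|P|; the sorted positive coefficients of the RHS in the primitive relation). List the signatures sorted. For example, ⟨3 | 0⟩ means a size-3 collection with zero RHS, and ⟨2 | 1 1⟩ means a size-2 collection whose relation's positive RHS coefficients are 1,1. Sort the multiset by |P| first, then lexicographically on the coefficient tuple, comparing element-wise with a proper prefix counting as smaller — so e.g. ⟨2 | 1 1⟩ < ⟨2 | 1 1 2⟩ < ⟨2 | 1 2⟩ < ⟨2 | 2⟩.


Σ has 17 primitive collections:

  P={2,5}:  v_{2} + v_{5} = 0  so sig = ⟨2 | 0⟩
  P={3,6}:  v_{3} + v_{6} = 0  so sig = ⟨2 | 0⟩
  P={0,5}:  v_{0} + v_{5} = v_{4}  so sig = ⟨2 | 1⟩
  P={0,8}:  v_{0} + v_{8} = v_{3}  so sig = ⟨2 | 1⟩
  P={2,4}:  v_{2} + v_{4} = v_{0}  so sig = ⟨2 | 1⟩
  P={3,4}:  v_{3} + v_{4} = v_{7}  so sig = ⟨2 | 1⟩
  P={6,7}:  v_{6} + v_{7} = v_{4}  so sig = ⟨2 | 1⟩
  P={1,2}:  v_{1} + v_{2} = v_{4} + v_{6}  so sig = ⟨2 | 1 1⟩
  P={1,3}:  v_{1} + v_{3} = v_{4} + v_{5}  so sig = ⟨2 | 1 1⟩
  P={2,7}:  v_{2} + v_{7} = v_{0} + v_{3}  so sig = ⟨2 | 1 1⟩
  P={3,5}:  v_{3} + v_{5} = v_{4} + v_{8}  so sig = ⟨2 | 1 1⟩
  P={0,1}:  v_{0} + v_{1} = 2·v_{4} + v_{6}  so sig = ⟨2 | 1 2⟩
  P={1,7}:  v_{1} + v_{7} = 2·v_{4} + v_{5}  so sig = ⟨2 | 1 2⟩
  P={5,7}:  v_{5} + v_{7} = 2·v_{4} + v_{8}  so sig = ⟨2 | 1 2⟩
  P={1,8}:  v_{1} + v_{8} = 2·v_{5}  so sig = ⟨2 | 2⟩
  P={4,5,6}:  v_{4} + v_{5} + v_{6} = v_{1}  so sig = ⟨3 | 1⟩
  P={4,6,8}:  v_{4} + v_{6} + v_{8} = v_{5}  so sig = ⟨3 | 1⟩

Sorted signature multiset PRS(X):
{ ⟨2 | 0⟩ ×2,  ⟨2 | 1⟩ ×5,  ⟨2 | 1 1⟩ ×4,  ⟨2 | 1 2⟩ ×3,  ⟨2 | 2⟩,  ⟨3 | 1⟩ ×2 }


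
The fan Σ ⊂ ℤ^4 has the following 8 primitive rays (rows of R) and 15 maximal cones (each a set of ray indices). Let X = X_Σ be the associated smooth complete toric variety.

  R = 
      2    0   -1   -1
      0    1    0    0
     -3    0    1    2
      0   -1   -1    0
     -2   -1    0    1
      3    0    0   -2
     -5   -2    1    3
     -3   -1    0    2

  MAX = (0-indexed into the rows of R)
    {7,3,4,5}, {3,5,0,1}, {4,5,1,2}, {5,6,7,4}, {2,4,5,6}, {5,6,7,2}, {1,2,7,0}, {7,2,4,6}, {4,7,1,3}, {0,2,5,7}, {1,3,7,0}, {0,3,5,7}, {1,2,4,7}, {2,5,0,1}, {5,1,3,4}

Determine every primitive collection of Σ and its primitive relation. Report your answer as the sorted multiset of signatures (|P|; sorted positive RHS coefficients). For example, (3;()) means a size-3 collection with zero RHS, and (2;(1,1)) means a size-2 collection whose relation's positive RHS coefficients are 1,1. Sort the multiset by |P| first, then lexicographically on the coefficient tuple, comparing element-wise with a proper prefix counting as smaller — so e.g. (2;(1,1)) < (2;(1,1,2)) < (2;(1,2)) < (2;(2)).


|primitive collections| = 7. Relations:

  • {0,4}:  v_{0} + v_{4} = v_{3}  so sig = (2;(1))
  • {2,3}:  v_{2} + v_{3} = v_{7}  so sig = (2;(1))
  • {1,6}:  v_{1} + v_{6} = v_{2} + v_{4}  so sig = (2;(1,1))
  • {3,6}:  v_{3} + v_{6} = v_{4} + v_{5} + 2·v_{7}  so sig = (2;(1,1,2))
  • {0,6}:  v_{0} + v_{6} = v_{5} + 2·v_{7}  so sig = (2;(1,2))
  • {1,5,7}:  v_{1} + v_{5} + v_{7} = 0  so sig = (3;())
  • {2,4,5,7}:  v_{2} + v_{4} + v_{5} + v_{7} = v_{6}  so sig = (4;(1))

Sorted signature multiset PRS(X):
[(2;(1)), (2;(1)), (2;(1,1)), (2;(1,1,2)), (2;(1,2)), (3;()), (4;(1))]


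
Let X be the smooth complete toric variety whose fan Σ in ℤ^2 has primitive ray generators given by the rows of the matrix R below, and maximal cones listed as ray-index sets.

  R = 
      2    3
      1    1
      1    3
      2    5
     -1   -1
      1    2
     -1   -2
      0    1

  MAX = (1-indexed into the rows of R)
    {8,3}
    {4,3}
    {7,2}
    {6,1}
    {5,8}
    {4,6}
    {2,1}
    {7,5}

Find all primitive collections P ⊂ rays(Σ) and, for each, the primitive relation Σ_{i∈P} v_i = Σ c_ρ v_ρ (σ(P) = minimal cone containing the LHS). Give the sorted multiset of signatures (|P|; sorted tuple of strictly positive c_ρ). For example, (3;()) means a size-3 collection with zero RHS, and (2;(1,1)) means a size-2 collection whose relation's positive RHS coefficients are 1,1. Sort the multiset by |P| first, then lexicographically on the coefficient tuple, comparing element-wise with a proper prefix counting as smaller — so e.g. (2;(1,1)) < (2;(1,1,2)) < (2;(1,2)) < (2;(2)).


20 collections generate NE(X_Σ); each relation:

  • {2,5}:  v_{2} + v_{5} = 0  →  sig = (2;())
  • {6,7}:  v_{6} + v_{7} = 0  →  sig = (2;())
  • {1,5}:  v_{1} + v_{5} = v_{6}  →  sig = (2;(1))
  • {1,7}:  v_{1} + v_{7} = v_{2}  →  sig = (2;(1))
  • {2,6}:  v_{2} + v_{6} = v_{1}  →  sig = (2;(1))
  • {2,8}:  v_{2} + v_{8} = v_{6}  →  sig = (2;(1))
  • {3,6}:  v_{3} + v_{6} = v_{4}  →  sig = (2;(1))
  • {3,7}:  v_{3} + v_{7} = v_{8}  →  sig = (2;(1))
  • {4,7}:  v_{4} + v_{7} = v_{3}  →  sig = (2;(1))
  • {5,6}:  v_{5} + v_{6} = v_{8}  →  sig = (2;(1))
  • {6,8}:  v_{6} + v_{8} = v_{3}  →  sig = (2;(1))
  • {7,8}:  v_{7} + v_{8} = v_{5}  →  sig = (2;(1))
  • {4,5}:  v_{4} + v_{5} = v_{3} + v_{8}  →  sig = (2;(1,1))
  • {1,8}:  v_{1} + v_{8} = 2·v_{6}  →  sig = (2;(2))
  • {2,3}:  v_{2} + v_{3} = 2·v_{6}  →  sig = (2;(2))
  • {3,5}:  v_{3} + v_{5} = 2·v_{8}  →  sig = (2;(2))
  • {4,8}:  v_{4} + v_{8} = 2·v_{3}  →  sig = (2;(2))
  • {1,3}:  v_{1} + v_{3} = 3·v_{6}  →  sig = (2;(3))
  • {2,4}:  v_{2} + v_{4} = 3·v_{6}  →  sig = (2;(3))
  • {1,4}:  v_{1} + v_{4} = 4·v_{6}  →  sig = (2;(4))

Hence PRS(X_Σ) =
    (2;())
    (2;())
    (2;(1))
    (2;(1))
    (2;(1))
    (2;(1))
    (2;(1))
    (2;(1))
    (2;(1))
    (2;(1))
    (2;(1))
    (2;(1))
    (2;(1,1))
    (2;(2))
    (2;(2))
    (2;(2))
    (2;(2))
    (2;(3))
    (2;(3))
    (2;(4))


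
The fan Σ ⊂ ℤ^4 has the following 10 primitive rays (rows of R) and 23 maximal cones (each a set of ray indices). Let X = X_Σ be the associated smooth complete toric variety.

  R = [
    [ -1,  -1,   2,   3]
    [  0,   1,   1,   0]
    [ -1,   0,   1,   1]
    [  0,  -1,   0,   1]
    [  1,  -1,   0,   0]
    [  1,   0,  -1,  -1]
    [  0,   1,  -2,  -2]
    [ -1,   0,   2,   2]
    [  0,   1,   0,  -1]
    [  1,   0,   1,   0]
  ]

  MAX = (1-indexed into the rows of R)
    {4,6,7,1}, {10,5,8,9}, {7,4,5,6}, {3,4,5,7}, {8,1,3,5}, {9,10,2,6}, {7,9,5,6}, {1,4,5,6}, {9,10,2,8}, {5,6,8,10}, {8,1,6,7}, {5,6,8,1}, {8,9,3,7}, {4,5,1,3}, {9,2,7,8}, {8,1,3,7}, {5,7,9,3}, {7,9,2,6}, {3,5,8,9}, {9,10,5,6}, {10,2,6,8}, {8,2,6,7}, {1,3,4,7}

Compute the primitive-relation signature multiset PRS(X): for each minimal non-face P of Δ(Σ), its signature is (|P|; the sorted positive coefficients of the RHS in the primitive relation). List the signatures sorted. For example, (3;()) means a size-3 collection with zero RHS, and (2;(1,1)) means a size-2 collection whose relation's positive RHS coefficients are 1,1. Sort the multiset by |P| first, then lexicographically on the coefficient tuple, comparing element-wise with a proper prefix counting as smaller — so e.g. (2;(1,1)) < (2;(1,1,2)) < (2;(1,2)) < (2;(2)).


15 minimal non-faces of Δ(Σ) (on 10 rays):

  • {3,6}:  v_{3} + v_{6} = 0  ⟹  sig = (2;())
  • {4,9}:  v_{4} + v_{9} = 0  ⟹  sig = (2;())
  • {1,9}:  v_{1} + v_{9} = v_{8}  ⟹  sig = (2;(1))
  • {2,5}:  v_{2} + v_{5} = v_{10}  ⟹  sig = (2;(1))
  • {4,8}:  v_{4} + v_{8} = v_{1}  ⟹  sig = (2;(1))
  • {2,3}:  v_{2} + v_{3} = v_{8} + v_{9}  ⟹  sig = (2;(1,1))
  • {2,4}:  v_{2} + v_{4} = v_{6} + v_{8}  ⟹  sig = (2;(1,1))
  • {7,10}:  v_{7} + v_{10} = v_{6} + v_{9}  ⟹  sig = (2;(1,1))
  • {3,10}:  v_{3} + v_{10} = v_{5} + v_{8} + v_{9}  ⟹  sig = (2;(1,1,1))
  • {4,10}:  v_{4} + v_{10} = v_{5} + v_{6} + v_{8}  ⟹  sig = (2;(1,1,1))
  • {1,10}:  v_{1} + v_{10} = v_{5} + v_{6} + 2·v_{8}  ⟹  sig = (2;(1,1,2))
  • {1,2}:  v_{1} + v_{2} = v_{6} + 2·v_{8}  ⟹  sig = (2;(1,2))
  • {5,7,8}:  v_{5} + v_{7} + v_{8} = 0  ⟹  sig = (3;())
  • {1,5,7}:  v_{1} + v_{5} + v_{7} = v_{4}  ⟹  sig = (3;(1))
  • {6,8,9}:  v_{6} + v_{8} + v_{9} = v_{2}  ⟹  sig = (3;(1))

Signatures (|P|; sorted positive RHS coefficients), sorted:
[(2;()), (2;()), (2;(1)), (2;(1)), (2;(1)), (2;(1,1)), (2;(1,1)), (2;(1,1)), (2;(1,1,1)), (2;(1,1,1)), (2;(1,1,2)), (2;(1,2)), (3;()), (3;(1)), (3;(1))]


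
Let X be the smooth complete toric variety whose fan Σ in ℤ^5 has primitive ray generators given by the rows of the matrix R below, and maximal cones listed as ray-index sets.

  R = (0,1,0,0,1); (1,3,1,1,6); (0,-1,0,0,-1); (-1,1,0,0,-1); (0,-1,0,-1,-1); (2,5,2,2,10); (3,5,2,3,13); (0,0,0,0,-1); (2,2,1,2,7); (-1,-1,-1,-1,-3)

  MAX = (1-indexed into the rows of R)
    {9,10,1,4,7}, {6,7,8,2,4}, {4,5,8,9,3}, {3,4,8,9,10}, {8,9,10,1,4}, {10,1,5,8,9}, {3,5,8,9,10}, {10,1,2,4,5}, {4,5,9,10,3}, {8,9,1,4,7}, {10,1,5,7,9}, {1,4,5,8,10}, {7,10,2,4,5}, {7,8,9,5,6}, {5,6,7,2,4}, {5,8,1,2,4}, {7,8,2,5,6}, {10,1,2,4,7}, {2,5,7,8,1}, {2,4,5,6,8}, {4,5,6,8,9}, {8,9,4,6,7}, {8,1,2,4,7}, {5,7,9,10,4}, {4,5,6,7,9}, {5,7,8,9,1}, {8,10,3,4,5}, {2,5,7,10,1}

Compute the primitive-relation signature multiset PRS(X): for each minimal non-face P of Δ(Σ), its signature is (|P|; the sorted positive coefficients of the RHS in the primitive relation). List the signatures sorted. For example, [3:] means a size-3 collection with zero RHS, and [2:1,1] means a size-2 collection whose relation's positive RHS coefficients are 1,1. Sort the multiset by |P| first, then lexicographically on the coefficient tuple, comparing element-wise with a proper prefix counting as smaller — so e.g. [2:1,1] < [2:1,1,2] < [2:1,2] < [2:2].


The 13 primitive collections of Σ (r=10, n=5):

  {1,3}:  v_{1} + v_{3} = 0 — sig = [2:]
  {2,9}:  v_{2} + v_{9} = v_{7} — sig = [2:1]
  {6,10}:  v_{6} + v_{10} = v_{1} + v_{2} — sig = [2:1,1]
  {2,3}:  v_{2} + v_{3} = v_{4} + v_{5} + v_{9} — sig = [2:1,1,1]
  {3,7}:  v_{3} + v_{7} = v_{4} + v_{5} + 2·v_{9} — sig = [2:1,1,2]
  {1,6}:  v_{1} + v_{6} = 2·v_{2} + v_{8} — sig = [2:1,2]
  {3,6}:  v_{3} + v_{6} = 2·v_{4} + 2·v_{5} + v_{8} + 2·v_{9} — sig = [2:1,2,2,2]
  {7,8,10}:  v_{7} + v_{8} + v_{10} = 2·v_{1} + v_{9} — sig = [3:1,2]
  {2,8,10}:  v_{2} + v_{8} + v_{10} = 2·v_{1} — sig = [3:2]
  {1,4,5,9}:  v_{1} + v_{4} + v_{5} + v_{9} = v_{2} — sig = [4:1]
  {4,5,7,8}:  v_{4} + v_{5} + v_{7} + v_{8} = v_{6} — sig = [4:1]
  {1,4,5,7}:  v_{1} + v_{4} + v_{5} + v_{7} = 2·v_{2} — sig = [4:2]
  {4,5,8,9,10}:  v_{4} + v_{5} + v_{8} + v_{9} + v_{10} = v_{1} — sig = [5:1]

so the primitive-relation signature multiset is
    |P|=2: 7 collections, coeffs (), (1), (1,1), (1,1,1), (1,1,2), (1,2), (1,2,2,2)
    |P|=3: 2 collections, coeffs (1,2), (2)
    |P|=4: 3 collections, coeffs (1), (1), (2)
    |P|=5: 1 collection, coeffs (1)


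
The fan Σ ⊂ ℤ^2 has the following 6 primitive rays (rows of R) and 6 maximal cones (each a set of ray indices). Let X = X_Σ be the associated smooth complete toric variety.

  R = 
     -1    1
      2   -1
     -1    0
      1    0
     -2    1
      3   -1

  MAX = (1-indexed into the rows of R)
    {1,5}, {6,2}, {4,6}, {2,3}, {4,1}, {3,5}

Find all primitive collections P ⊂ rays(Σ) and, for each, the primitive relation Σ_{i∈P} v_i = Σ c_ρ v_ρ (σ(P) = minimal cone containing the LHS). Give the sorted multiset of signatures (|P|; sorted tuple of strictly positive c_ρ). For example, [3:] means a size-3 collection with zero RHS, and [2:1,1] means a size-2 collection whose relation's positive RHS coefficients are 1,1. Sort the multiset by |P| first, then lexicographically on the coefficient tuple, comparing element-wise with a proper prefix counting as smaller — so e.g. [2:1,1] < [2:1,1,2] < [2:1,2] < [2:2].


9 collections generate NE(X_Σ); each relation:

  P={2,5}:  v_{2} + v_{5} = 0 — sig = [2:]
  P={3,4}:  v_{3} + v_{4} = 0 — sig = [2:]
  P={1,2}:  v_{1} + v_{2} = v_{4} — sig = [2:1]
  P={1,3}:  v_{1} + v_{3} = v_{5} — sig = [2:1]
  P={2,4}:  v_{2} + v_{4} = v_{6} — sig = [2:1]
  P={3,6}:  v_{3} + v_{6} = v_{2} — sig = [2:1]
  P={4,5}:  v_{4} + v_{5} = v_{1} — sig = [2:1]
  P={5,6}:  v_{5} + v_{6} = v_{4} — sig = [2:1]
  P={1,6}:  v_{1} + v_{6} = 2·v_{4} — sig = [2:2]

Hence PRS(X_Σ) =
{ [2:] ×2,  [2:1] ×6,  [2:2] }


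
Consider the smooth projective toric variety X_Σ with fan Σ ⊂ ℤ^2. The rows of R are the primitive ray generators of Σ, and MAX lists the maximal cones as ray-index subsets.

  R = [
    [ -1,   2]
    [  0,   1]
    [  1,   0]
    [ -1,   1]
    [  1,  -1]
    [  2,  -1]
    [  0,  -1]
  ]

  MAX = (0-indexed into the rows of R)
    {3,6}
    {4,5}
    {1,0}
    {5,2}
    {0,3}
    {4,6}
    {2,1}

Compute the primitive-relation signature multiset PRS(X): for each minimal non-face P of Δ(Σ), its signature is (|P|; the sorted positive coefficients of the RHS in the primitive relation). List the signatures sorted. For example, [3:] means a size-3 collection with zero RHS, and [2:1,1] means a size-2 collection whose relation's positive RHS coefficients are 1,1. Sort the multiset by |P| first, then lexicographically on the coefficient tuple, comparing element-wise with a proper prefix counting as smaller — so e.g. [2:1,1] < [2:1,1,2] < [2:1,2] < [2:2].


14 minimal non-faces of Δ(Σ) (on 7 rays):

  P = {1,6}:  v_{1} + v_{6} = 0  ⟹  sig = [2:]
  P = {3,4}:  v_{3} + v_{4} = 0  ⟹  sig = [2:]
  P = {0,4}:  v_{0} + v_{4} = v_{1}  ⟹  sig = [2:1]
  P = {0,6}:  v_{0} + v_{6} = v_{3}  ⟹  sig = [2:1]
  P = {1,3}:  v_{1} + v_{3} = v_{0}  ⟹  sig = [2:1]
  P = {1,4}:  v_{1} + v_{4} = v_{2}  ⟹  sig = [2:1]
  P = {2,3}:  v_{2} + v_{3} = v_{1}  ⟹  sig = [2:1]
  P = {2,4}:  v_{2} + v_{4} = v_{5}  ⟹  sig = [2:1]
  P = {2,6}:  v_{2} + v_{6} = v_{4}  ⟹  sig = [2:1]
  P = {3,5}:  v_{3} + v_{5} = v_{2}  ⟹  sig = [2:1]
  P = {0,5}:  v_{0} + v_{5} = v_{1} + v_{2}  ⟹  sig = [2:1,1]
  P = {0,2}:  v_{0} + v_{2} = 2·v_{1}  ⟹  sig = [2:2]
  P = {1,5}:  v_{1} + v_{5} = 2·v_{2}  ⟹  sig = [2:2]
  P = {5,6}:  v_{5} + v_{6} = 2·v_{4}  ⟹  sig = [2:2]

Hence PRS(X_Σ) =
    |P|=2: 14 collections, coeffs (), (), (1), (1), (1), (1), (1), (1), (1), (1), (1,1), (2), (2), (2)


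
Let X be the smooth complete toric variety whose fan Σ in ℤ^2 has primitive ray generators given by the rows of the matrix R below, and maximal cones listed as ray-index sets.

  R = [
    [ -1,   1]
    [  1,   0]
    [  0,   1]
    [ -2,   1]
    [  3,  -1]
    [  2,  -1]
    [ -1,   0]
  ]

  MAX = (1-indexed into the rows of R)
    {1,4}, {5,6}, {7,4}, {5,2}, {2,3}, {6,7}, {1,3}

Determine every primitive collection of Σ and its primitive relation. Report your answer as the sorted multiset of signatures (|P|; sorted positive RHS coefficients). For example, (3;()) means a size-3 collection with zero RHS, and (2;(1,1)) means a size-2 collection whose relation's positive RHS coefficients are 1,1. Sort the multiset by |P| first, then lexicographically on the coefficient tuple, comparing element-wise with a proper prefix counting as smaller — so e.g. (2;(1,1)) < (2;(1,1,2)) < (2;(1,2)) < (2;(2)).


Primitive collections (14):

  • {2,7}:  v_{2} + v_{7} = 0  ⟹  sig = (2;())
  • {4,6}:  v_{4} + v_{6} = 0  ⟹  sig = (2;())
  • {1,2}:  v_{1} + v_{2} = v_{3}  ⟹  sig = (2;(1))
  • {1,6}:  v_{1} + v_{6} = v_{2}  ⟹  sig = (2;(1))
  • {1,7}:  v_{1} + v_{7} = v_{4}  ⟹  sig = (2;(1))
  • {2,4}:  v_{2} + v_{4} = v_{1}  ⟹  sig = (2;(1))
  • {2,6}:  v_{2} + v_{6} = v_{5}  ⟹  sig = (2;(1))
  • {3,7}:  v_{3} + v_{7} = v_{1}  ⟹  sig = (2;(1))
  • {4,5}:  v_{4} + v_{5} = v_{2}  ⟹  sig = (2;(1))
  • {5,7}:  v_{5} + v_{7} = v_{6}  ⟹  sig = (2;(1))
  • {1,5}:  v_{1} + v_{5} = 2·v_{2}  ⟹  sig = (2;(2))
  • {3,4}:  v_{3} + v_{4} = 2·v_{1}  ⟹  sig = (2;(2))
  • {3,6}:  v_{3} + v_{6} = 2·v_{2}  ⟹  sig = (2;(2))
  • {3,5}:  v_{3} + v_{5} = 3·v_{2}  ⟹  sig = (2;(3))

Signatures (|P|; sorted positive RHS coefficients), sorted:
{ (2;()) ×2,  (2;(1)) ×8,  (2;(2)) ×3,  (2;(3)) }


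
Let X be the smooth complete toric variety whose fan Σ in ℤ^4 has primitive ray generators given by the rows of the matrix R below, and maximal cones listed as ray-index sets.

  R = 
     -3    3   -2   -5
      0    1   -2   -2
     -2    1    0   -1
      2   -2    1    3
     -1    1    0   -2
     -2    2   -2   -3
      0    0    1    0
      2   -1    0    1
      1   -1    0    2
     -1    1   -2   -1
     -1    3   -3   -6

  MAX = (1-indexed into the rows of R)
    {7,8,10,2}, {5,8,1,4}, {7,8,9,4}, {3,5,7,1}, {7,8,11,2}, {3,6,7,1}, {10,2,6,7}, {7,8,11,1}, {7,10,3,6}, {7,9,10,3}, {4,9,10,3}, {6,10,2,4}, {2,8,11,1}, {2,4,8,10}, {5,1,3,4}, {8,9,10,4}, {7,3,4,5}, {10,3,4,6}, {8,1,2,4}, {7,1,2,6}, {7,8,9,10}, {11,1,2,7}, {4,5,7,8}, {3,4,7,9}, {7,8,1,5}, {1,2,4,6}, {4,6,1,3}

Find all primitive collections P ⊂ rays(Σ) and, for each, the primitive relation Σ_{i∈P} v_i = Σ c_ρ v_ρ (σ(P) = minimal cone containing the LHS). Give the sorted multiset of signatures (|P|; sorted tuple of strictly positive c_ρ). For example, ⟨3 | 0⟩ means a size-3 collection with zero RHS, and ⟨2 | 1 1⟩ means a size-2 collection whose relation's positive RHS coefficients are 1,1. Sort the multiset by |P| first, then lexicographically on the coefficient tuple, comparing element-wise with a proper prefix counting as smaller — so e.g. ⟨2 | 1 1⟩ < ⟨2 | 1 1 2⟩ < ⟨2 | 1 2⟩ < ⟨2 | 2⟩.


|primitive collections| = 22. Relations:

  {3,8}:  v_{3} + v_{8} = 0  so sig = ⟨2 | 0⟩
  {5,9}:  v_{5} + v_{9} = 0  so sig = ⟨2 | 0⟩
  {1,9}:  v_{1} + v_{9} = v_{6}  so sig = ⟨2 | 1⟩
  {2,3}:  v_{2} + v_{3} = v_{6}  so sig = ⟨2 | 1⟩
  {5,6}:  v_{5} + v_{6} = v_{1}  so sig = ⟨2 | 1⟩
  {5,10}:  v_{5} + v_{10} = v_{6}  so sig = ⟨2 | 1⟩
  {6,8}:  v_{6} + v_{8} = v_{2}  so sig = ⟨2 | 1⟩
  {6,9}:  v_{6} + v_{9} = v_{10}  so sig = ⟨2 | 1⟩
  {2,5}:  v_{2} + v_{5} = v_{1} + v_{8}  so sig = ⟨2 | 1 1⟩
  {2,9}:  v_{2} + v_{9} = v_{8} + v_{10}  so sig = ⟨2 | 1 1⟩
  {3,11}:  v_{3} + v_{11} = v_{1} + v_{2} + v_{7}  so sig = ⟨2 | 1 1 1⟩
  {6,11}:  v_{6} + v_{11} = v_{1} + 2·v_{2} + v_{7}  so sig = ⟨2 | 1 1 2⟩
  {10,11}:  v_{10} + v_{11} = 2·v_{2} + v_{6} + v_{7}  so sig = ⟨2 | 1 1 2⟩
  {4,11}:  v_{4} + v_{11} = v_{1} + 2·v_{8}  so sig = ⟨2 | 1 2⟩
  {9,11}:  v_{9} + v_{11} = 2·v_{2} + v_{7}  so sig = ⟨2 | 1 2⟩
  {5,11}:  v_{5} + v_{11} = 2·v_{1} + v_{7} + 2·v_{8}  so sig = ⟨2 | 1 2 2⟩
  {1,10}:  v_{1} + v_{10} = 2·v_{6}  so sig = ⟨2 | 2⟩
  {4,6,7}:  v_{4} + v_{6} + v_{7} = 0  so sig = ⟨3 | 0⟩
  {1,4,7}:  v_{1} + v_{4} + v_{7} = v_{5}  so sig = ⟨3 | 1⟩
  {2,4,7}:  v_{2} + v_{4} + v_{7} = v_{8}  so sig = ⟨3 | 1⟩
  {4,7,10}:  v_{4} + v_{7} + v_{10} = v_{9}  so sig = ⟨3 | 1⟩
  {1,2,7,8}:  v_{1} + v_{2} + v_{7} + v_{8} = v_{11}  so sig = ⟨4 | 1⟩

so the primitive-relation signature multiset is
    |P|=2: 17 collections, coeffs (), (), (1), (1), (1), (1), (1), (1), (1,1), (1,1), (1,1,1), (1,1,2), (1,1,2), (1,2), (1,2), (1,2,2), (2)
    |P|=3: 4 collections, coeffs (), (1), (1), (1)
    |P|=4: 1 collection, coeffs (1)


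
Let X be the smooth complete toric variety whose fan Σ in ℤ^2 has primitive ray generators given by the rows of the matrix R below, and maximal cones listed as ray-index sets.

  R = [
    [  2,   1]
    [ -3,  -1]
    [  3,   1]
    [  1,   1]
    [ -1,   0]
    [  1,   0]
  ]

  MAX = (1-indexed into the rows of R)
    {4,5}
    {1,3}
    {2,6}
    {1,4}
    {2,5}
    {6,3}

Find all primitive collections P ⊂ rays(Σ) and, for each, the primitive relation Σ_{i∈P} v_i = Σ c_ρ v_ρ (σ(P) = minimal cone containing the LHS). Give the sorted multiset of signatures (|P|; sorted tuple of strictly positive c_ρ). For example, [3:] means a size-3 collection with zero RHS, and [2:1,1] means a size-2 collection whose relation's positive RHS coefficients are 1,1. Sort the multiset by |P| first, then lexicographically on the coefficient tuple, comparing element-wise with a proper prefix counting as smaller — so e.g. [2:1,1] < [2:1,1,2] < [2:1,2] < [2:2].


Primitive collections (9):

  P = {2,3}:  v_{2} + v_{3} = 0  →  sig = [2:]
  P = {5,6}:  v_{5} + v_{6} = 0  →  sig = [2:]
  P = {1,2}:  v_{1} + v_{2} = v_{5}  →  sig = [2:1]
  P = {1,5}:  v_{1} + v_{5} = v_{4}  →  sig = [2:1]
  P = {1,6}:  v_{1} + v_{6} = v_{3}  →  sig = [2:1]
  P = {3,5}:  v_{3} + v_{5} = v_{1}  →  sig = [2:1]
  P = {4,6}:  v_{4} + v_{6} = v_{1}  →  sig = [2:1]
  P = {2,4}:  v_{2} + v_{4} = 2·v_{5}  →  sig = [2:2]
  P = {3,4}:  v_{3} + v_{4} = 2·v_{1}  →  sig = [2:2]

Sorted signature multiset PRS(X):
{ [2:] ×2,  [2:1] ×5,  [2:2] ×2 }
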